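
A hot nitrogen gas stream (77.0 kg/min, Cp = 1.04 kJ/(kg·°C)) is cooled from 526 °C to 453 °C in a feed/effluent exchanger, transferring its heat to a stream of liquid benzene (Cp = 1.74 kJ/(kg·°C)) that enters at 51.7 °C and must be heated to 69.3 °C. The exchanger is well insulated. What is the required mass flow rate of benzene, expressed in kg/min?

ṁ_c = 191 kg/min

Heat released by hot stream: Q = 77.0 × 1.04 × (526 − 453) = 5845.8 kJ/min
Energy balance on cold side (adiabatic exchanger): Q = ṁ_c·Cp_c·(T_c,out − T_c,in)
ṁ_c = 5845.8 / [1.74 × (69.3 − 51.7)] = 190.89 kg/min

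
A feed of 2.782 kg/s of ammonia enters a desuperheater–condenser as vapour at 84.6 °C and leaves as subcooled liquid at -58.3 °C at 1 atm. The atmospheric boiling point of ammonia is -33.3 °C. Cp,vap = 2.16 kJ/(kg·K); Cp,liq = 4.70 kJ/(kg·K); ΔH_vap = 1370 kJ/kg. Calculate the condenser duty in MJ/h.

vapour 84.6→-33.3 °C: -254.66 kJ/kg
condensation at -33.3 °C: -1370 kJ/kg
liquid -33.3→-58.3 °C: -117.5 kJ/kg
Δh = -254.66 + -1370 + -117.5 = -1742.2 kJ/kg
Q = ṁ·Δh = 2.782 kg/s × -1742.2 kJ/kg = -4846.7 kJ/s
|Q| = 4846.7 kW = 17448 MJ/h

Q_c = 17400 MJ/h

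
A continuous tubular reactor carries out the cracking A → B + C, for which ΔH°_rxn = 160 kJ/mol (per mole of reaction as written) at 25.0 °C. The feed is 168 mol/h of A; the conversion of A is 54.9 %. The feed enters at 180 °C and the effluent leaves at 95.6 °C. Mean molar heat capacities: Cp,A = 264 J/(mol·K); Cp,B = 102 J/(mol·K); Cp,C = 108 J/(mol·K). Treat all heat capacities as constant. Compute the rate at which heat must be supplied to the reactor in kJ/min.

Extent of reaction ξ = 0.549 × 168 = 92.232 mol/h
Reaction term: ξ·ΔH°_rxn = 92.232 × 160 = 14757 kJ/h
Sensible, feed 180→25 °C: -6874.6 kJ/h
Outlet flows (mol/h): A 75.768, B 92.232, C 92.232
Sensible, products 25→95.6 °C: 2779.6 kJ/h
Q = ΔH = 10662 kJ/h = 2.9617 kW
Heat supplied = 177.7 kJ/min

Q_in = 178 kJ/min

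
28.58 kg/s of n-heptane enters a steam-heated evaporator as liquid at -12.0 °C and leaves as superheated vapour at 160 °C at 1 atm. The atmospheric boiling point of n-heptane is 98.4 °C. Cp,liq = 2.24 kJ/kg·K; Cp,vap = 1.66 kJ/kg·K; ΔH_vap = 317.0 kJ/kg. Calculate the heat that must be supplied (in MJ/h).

liquid -12.0→98.4 °C: 247.3 kJ/kg
vaporisation at 98.4 °C: 317 kJ/kg
vapour 98.4→160 °C: 102.26 kJ/kg
Δh = 247.3 + 317 + 102.26 = 666.55 kJ/kg
Q = ṁ·Δh = 28.58 kg/s × 666.55 kJ/kg = 19050 kJ/s
|Q| = 19050 kW = 68580 MJ/h

Q = 68600 MJ/h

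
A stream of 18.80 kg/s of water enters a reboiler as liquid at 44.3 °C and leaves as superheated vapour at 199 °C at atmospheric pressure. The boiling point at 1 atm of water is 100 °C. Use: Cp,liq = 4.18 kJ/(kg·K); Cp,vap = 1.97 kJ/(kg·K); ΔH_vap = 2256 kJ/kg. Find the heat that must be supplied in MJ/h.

liquid 44.3→100 °C: 232.83 kJ/kg
vaporisation at 100 °C: 2256 kJ/kg
vapour 100→199 °C: 195.03 kJ/kg
Δh = 232.83 + 2256 + 195.03 = 2683.9 kJ/kg
Q = ṁ·Δh = 18.80 kg/s × 2683.9 kJ/kg = 50456 kJ/s
|Q| = 50456 kW = 181640 MJ/h

Q = 182000 MJ/h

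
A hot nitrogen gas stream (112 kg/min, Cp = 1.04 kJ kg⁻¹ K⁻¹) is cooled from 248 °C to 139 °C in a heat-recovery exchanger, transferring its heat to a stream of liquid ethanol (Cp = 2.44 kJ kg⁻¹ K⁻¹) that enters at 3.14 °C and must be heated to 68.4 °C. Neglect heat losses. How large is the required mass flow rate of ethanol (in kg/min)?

Heat released by hot stream: Q = 112 × 1.04 × (248 − 139) = 12696 kJ/min
Energy balance on cold side (adiabatic exchanger): Q = ṁ_c·Cp_c·(T_c,out − T_c,in)
ṁ_c = 12696 / [2.44 × (68.4 − 3.14)] = 79.734 kg/min

ṁ_c = 79.7 kg/min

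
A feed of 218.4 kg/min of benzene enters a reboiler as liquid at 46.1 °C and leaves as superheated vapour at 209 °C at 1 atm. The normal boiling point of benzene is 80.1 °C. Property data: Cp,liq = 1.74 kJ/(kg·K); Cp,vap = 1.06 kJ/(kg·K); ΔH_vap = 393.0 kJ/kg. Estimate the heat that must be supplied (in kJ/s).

liquid 46.1→80.1 °C: 59.16 kJ/kg
vaporisation at 80.1 °C: 393 kJ/kg
vapour 80.1→209 °C: 136.63 kJ/kg
Δh = 59.16 + 393 + 136.63 = 588.79 kJ/kg
Q = ṁ·Δh = 218.4 kg/min × 588.79 kJ/kg = 128590 kJ/min
|Q| = 2143.2 kW

Q = 2140 kJ/s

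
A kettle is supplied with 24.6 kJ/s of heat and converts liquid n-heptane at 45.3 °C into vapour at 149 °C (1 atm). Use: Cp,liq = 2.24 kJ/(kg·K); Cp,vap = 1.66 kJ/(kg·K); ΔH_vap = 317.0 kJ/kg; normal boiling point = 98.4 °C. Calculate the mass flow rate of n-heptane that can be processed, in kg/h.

Δh = 2.24×(98.4−45.3) + 317.0 + 1.66×(149−98.4) = 519.94 kJ/kg
Q = 24.6 kJ/s = 24.6 kJ/s = 88560 kJ/h
ṁ = Q/Δh = 88560 / 519.94 = 170.33 kg/h

ṁ = 170 kg/h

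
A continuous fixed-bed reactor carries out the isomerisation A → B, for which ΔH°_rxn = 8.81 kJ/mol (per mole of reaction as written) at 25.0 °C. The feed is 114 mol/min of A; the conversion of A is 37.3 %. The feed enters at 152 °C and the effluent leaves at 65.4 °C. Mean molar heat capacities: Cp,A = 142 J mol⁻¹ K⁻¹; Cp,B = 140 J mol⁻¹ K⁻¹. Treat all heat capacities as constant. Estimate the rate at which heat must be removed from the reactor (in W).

Q_out = 17200 W

Extent of reaction ξ = 0.373 × 114 = 42.522 mol/min
Reaction term: ξ·ΔH°_rxn = 42.522 × 8.81 = 374.62 kJ/min
Sensible, feed 152→25 °C: -2055.9 kJ/min
Outlet flows (mol/min): A 71.478, B 42.522
Sensible, products 25→65.4 °C: 650.56 kJ/min
Q = ΔH = -1030.7 kJ/min = -17.178 kW
Heat removed = 17178 W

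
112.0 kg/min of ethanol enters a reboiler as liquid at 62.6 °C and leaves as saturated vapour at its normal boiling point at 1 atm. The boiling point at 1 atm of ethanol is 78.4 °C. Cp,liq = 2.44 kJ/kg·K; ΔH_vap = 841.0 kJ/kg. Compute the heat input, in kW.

Q = 1640 kW

liquid 62.6→78.4 °C: 38.552 kJ/kg
vaporisation at 78.4 °C: 841 kJ/kg
Δh = 38.552 + 841 = 879.55 kJ/kg
Q = ṁ·Δh = 112.0 kg/min × 879.55 kJ/kg = 98510 kJ/min
|Q| = 1641.8 kW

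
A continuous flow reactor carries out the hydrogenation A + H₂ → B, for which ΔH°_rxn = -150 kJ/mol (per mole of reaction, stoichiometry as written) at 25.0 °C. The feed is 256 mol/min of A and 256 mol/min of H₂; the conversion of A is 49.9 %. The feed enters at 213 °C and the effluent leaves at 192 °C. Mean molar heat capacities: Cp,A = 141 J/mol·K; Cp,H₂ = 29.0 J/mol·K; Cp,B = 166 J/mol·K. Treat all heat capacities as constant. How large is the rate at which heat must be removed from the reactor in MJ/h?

Extent of reaction ξ = 0.499 × 256 = 127.74 mol/min
Reaction term: ξ·ΔH°_rxn = 127.74 × -150 = -19162 kJ/min
Sensible, feed 213→25 °C: -8181.8 kJ/min
Outlet flows (mol/min): A 128.26, H₂ 128.26, B 127.74
Sensible, products 25→192 °C: 7182.5 kJ/min
Q = ΔH = -20161 kJ/min = -336.01 kW
Heat removed = 1209.7 MJ/h

Q_out = 1210 MJ/h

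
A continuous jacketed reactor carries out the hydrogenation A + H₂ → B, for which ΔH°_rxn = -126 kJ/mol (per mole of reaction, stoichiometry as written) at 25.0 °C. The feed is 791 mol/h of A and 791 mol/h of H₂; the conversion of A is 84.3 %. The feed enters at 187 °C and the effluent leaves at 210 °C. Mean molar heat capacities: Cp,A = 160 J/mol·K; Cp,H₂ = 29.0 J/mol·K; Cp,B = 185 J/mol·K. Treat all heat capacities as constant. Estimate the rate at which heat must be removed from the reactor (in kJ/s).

Extent of reaction ξ = 0.843 × 791 = 666.81 mol/h
Reaction term: ξ·ΔH°_rxn = 666.81 × -126 = -84018 kJ/h
Sensible, feed 187→25 °C: -24219 kJ/h
Outlet flows (mol/h): A 124.19, H₂ 124.19, B 666.81
Sensible, products 25→210 °C: 27164 kJ/h
Q = ΔH = -81073 kJ/h = -22.52 kW
Heat removed = 22.52 kJ/s

Q_out = 22.5 kJ/s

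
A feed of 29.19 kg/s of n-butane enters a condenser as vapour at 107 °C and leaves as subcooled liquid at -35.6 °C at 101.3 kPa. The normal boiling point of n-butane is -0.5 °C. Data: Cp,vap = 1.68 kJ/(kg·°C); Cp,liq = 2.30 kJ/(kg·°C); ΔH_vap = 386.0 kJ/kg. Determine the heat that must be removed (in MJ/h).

vapour 107→-0.5 °C: -180.6 kJ/kg
condensation at -0.5 °C: -386 kJ/kg
liquid -0.5→-35.6 °C: -80.73 kJ/kg
Δh = -180.6 + -386 + -80.73 = -647.33 kJ/kg
Q = ṁ·Δh = 29.19 kg/s × -647.33 kJ/kg = -18896 kJ/s
|Q| = 18896 kW = 68024 MJ/h

Q_c = 68000 MJ/h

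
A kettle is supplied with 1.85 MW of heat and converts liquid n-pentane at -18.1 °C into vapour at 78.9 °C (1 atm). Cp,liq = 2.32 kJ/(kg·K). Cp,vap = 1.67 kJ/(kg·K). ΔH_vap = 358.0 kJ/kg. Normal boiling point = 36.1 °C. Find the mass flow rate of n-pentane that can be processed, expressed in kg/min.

ṁ = 200 kg/min

Δh = 2.32×(36.1−-18.1) + 358.0 + 1.67×(78.9−36.1) = 555.22 kJ/kg
Q = 1.85 MW = 1850 kJ/s = 111000 kJ/min
ṁ = Q/Δh = 111000 / 555.22 = 199.92 kg/min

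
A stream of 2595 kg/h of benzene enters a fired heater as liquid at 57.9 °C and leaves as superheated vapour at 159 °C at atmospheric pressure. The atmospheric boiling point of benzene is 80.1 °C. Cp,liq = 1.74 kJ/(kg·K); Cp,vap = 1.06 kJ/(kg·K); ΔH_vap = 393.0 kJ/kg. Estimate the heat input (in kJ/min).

liquid 57.9→80.1 °C: 38.628 kJ/kg
vaporisation at 80.1 °C: 393 kJ/kg
vapour 80.1→159 °C: 83.634 kJ/kg
Δh = 38.628 + 393 + 83.634 = 515.26 kJ/kg
Q = ṁ·Δh = 2595 kg/h × 515.26 kJ/kg = 1.3371e+06 kJ/h
|Q| = 371.42 kW = 22285 kJ/min

Q = 22300 kJ/min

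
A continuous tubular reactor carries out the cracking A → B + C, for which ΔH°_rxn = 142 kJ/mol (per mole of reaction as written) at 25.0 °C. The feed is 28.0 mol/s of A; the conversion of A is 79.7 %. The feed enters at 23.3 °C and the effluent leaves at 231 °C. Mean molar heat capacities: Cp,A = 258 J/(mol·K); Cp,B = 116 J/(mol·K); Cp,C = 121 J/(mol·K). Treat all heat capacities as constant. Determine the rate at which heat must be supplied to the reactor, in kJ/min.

Extent of reaction ξ = 0.797 × 28.0 = 22.316 mol/s
Reaction term: ξ·ΔH°_rxn = 22.316 × 142 = 3168.9 kJ/s
Sensible, feed 23.3→25 °C: 12.281 kJ/s
Outlet flows (mol/s): A 5.684, B 22.316, C 22.316
Sensible, products 25→231 °C: 1391.6 kJ/s
Q = ΔH = 4572.8 kJ/s = 4572.8 kW
Heat supplied = 274370 kJ/min

Q_in = 274000 kJ/min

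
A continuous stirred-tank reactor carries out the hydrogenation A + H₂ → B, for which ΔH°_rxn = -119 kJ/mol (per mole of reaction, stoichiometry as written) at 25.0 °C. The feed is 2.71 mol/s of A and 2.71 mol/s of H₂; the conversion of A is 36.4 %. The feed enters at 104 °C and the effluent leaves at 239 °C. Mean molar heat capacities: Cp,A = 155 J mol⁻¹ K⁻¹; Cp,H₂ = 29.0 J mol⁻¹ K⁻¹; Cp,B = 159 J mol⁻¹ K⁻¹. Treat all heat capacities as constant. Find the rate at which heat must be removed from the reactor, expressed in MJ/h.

Q_out = 199 MJ/h

Extent of reaction ξ = 0.364 × 2.71 = 0.98644 mol/s
Reaction term: ξ·ΔH°_rxn = 0.98644 × -119 = -117.39 kJ/s
Sensible, feed 104→25 °C: -39.393 kJ/s
Outlet flows (mol/s): A 1.7236, H₂ 1.7236, B 0.98644
Sensible, products 25→239 °C: 101.43 kJ/s
Q = ΔH = -55.347 kJ/s = -55.347 kW
Heat removed = 199.25 MJ/h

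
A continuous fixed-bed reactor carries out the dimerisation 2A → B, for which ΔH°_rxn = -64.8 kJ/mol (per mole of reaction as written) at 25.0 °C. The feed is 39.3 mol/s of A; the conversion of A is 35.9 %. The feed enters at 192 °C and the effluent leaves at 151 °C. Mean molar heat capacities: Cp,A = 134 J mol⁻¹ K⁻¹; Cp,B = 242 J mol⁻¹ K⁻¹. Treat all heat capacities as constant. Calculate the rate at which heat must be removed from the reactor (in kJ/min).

Q_out = 41800 kJ/min

Extent of reaction ξ = 0.359 × 39.3 / 2 = 7.0543 mol/s
Reaction term: ξ·ΔH°_rxn = 7.0543 × -64.8 = -457.12 kJ/s
Sensible, feed 192→25 °C: -879.46 kJ/s
Outlet flows (mol/s): A 25.191, B 7.0543
Sensible, products 25→151 °C: 640.43 kJ/s
Q = ΔH = -696.15 kJ/s = -696.15 kW
Heat removed = 41769 kJ/min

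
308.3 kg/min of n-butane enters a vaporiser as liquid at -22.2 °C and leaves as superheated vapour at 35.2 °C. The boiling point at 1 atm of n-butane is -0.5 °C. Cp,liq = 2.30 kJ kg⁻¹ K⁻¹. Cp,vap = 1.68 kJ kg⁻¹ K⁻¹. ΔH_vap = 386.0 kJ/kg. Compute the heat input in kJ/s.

Q = 2550 kJ/s

liquid -22.2→-0.5 °C: 49.91 kJ/kg
vaporisation at -0.5 °C: 386 kJ/kg
vapour -0.5→35.2 °C: 59.976 kJ/kg
Δh = 49.91 + 386 + 59.976 = 495.89 kJ/kg
Q = ṁ·Δh = 308.3 kg/min × 495.89 kJ/kg = 152880 kJ/min
|Q| = 2548 kW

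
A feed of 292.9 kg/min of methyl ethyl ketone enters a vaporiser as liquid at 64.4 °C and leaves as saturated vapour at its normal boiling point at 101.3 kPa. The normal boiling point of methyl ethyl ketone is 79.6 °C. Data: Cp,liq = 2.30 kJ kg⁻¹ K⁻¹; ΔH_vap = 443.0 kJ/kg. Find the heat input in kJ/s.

Q = 2330 kJ/s

liquid 64.4→79.6 °C: 34.96 kJ/kg
vaporisation at 79.6 °C: 443 kJ/kg
Δh = 34.96 + 443 = 477.96 kJ/kg
Q = ṁ·Δh = 292.9 kg/min × 477.96 kJ/kg = 139990 kJ/min
|Q| = 2333.2 kW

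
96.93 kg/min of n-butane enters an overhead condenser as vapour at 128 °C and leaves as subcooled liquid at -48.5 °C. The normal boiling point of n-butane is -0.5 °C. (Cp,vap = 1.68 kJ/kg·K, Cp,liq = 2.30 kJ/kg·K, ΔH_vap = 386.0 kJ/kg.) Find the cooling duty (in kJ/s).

vapour 128→-0.5 °C: -215.88 kJ/kg
condensation at -0.5 °C: -386 kJ/kg
liquid -0.5→-48.5 °C: -110.4 kJ/kg
Δh = -215.88 + -386 + -110.4 = -712.28 kJ/kg
Q = ṁ·Δh = 96.93 kg/min × -712.28 kJ/kg = -69041 kJ/min
|Q| = 1150.7 kW

Q_c = 1150 kJ/s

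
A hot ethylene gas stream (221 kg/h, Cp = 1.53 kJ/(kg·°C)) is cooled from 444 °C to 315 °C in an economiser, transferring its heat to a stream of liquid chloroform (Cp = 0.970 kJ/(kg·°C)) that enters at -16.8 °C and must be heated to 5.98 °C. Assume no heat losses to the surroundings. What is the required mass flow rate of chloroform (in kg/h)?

Heat released by hot stream: Q = 221 × 1.53 × (444 − 315) = 43619 kJ/h
Energy balance on cold side (adiabatic exchanger): Q = ṁ_c·Cp_c·(T_c,out − T_c,in)
ṁ_c = 43619 / [0.970 × (5.98 − -16.8)] = 1974 kg/h

ṁ_c = 1970 kg/h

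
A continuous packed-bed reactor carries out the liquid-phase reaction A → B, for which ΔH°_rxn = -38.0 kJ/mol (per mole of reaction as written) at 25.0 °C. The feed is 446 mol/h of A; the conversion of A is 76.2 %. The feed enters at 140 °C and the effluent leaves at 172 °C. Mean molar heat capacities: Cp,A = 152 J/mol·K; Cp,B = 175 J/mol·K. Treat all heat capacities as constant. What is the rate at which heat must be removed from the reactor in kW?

Extent of reaction ξ = 0.762 × 446 = 339.85 mol/h
Reaction term: ξ·ΔH°_rxn = 339.85 × -38.0 = -12914 kJ/h
Sensible, feed 140→25 °C: -7796.1 kJ/h
Outlet flows (mol/h): A 106.15, B 339.85
Sensible, products 25→172 °C: 11114 kJ/h
Q = ΔH = -9596 kJ/h = -2.6656 kW
Heat removed = 2.6656 kW

Q_out = 2.67 kW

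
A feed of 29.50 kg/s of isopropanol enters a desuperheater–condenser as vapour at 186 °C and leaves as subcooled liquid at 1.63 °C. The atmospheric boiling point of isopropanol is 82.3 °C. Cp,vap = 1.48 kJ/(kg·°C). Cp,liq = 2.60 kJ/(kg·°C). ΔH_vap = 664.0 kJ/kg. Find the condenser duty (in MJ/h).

vapour 186→82.3 °C: -153.48 kJ/kg
condensation at 82.3 °C: -664 kJ/kg
liquid 82.3→1.63 °C: -209.74 kJ/kg
Δh = -153.48 + -664 + -209.74 = -1027.2 kJ/kg
Q = ṁ·Δh = 29.50 kg/s × -1027.2 kJ/kg = -30303 kJ/s
|Q| = 30303 kW = 109090 MJ/h

Q_c = 109000 MJ/h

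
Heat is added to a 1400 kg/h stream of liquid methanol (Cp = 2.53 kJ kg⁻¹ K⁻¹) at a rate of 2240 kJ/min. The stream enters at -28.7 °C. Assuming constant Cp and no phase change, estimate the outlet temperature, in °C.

T_out = 9.24 °C

Q = 2240 kJ/min = 134400 kJ/h
ΔT = Q/(ṁ·Cp) = 134400/(1400×2.53) = 37.945 K
T_out = -28.7 + 37.945 = 9.2447 °C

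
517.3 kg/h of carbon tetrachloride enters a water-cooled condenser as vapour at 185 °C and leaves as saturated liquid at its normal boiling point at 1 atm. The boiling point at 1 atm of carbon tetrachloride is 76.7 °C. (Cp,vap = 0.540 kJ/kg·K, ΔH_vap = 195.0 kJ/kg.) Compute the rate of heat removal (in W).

vapour 185→76.7 °C: -58.482 kJ/kg
condensation at 76.7 °C: -195 kJ/kg
Δh = -58.482 + -195 = -253.48 kJ/kg
Q = ṁ·Δh = 517.3 kg/h × -253.48 kJ/kg = -131130 kJ/h
|Q| = 36.424 kW = 36424 W

Q_c = 36400 W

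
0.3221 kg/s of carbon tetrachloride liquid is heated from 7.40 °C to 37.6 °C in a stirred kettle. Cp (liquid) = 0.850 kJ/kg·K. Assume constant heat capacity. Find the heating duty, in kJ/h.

Q = ṁ·Cp·ΔT = 0.3221 × 0.850 × (37.6 − 7.40) = 8.2683 kJ/s
Heating duty = 29766 kJ/h

Q = 29800 kJ/h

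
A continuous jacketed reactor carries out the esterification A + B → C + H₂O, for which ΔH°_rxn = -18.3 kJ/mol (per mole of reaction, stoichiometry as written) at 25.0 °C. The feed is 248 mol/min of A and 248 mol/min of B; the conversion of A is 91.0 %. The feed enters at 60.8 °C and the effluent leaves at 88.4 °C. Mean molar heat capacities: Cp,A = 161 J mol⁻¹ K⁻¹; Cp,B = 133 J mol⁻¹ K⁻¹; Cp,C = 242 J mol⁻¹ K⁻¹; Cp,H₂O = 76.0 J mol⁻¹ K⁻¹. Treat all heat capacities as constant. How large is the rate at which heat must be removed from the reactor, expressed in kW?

Extent of reaction ξ = 0.910 × 248 = 225.68 mol/min
Reaction term: ξ·ΔH°_rxn = 225.68 × -18.3 = -4129.9 kJ/min
Sensible, feed 60.8→25 °C: -2610.2 kJ/min
Outlet flows (mol/min): A 22.32, B 22.32, C 225.68, H₂O 225.68
Sensible, products 25→88.4 °C: 4966 kJ/min
Q = ΔH = -1774.2 kJ/min = -29.57 kW
Heat removed = 29.57 kW

Q_out = 29.6 kW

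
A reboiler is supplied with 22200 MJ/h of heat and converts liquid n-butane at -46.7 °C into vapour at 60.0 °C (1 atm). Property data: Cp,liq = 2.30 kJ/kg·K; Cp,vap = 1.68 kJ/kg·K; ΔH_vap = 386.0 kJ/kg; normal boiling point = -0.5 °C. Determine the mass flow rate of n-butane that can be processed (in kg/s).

ṁ = 10.4 kg/s

Δh = 2.30×(-0.5−-46.7) + 386.0 + 1.68×(60.0−-0.5) = 593.9 kJ/kg
Q = 22200 MJ/h = 6166.7 kJ/s = 6166.7 kJ/s
ṁ = Q/Δh = 6166.7 / 593.9 = 10.383 kg/s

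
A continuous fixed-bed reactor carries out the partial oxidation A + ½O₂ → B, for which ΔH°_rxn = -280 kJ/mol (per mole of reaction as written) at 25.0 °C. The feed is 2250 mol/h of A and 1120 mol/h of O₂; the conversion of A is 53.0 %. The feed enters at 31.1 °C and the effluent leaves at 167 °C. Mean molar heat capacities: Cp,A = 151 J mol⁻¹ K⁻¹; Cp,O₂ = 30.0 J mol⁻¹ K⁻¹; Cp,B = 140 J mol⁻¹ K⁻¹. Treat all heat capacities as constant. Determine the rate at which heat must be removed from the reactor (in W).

Q_out = 79900 W

Extent of reaction ξ = 0.530 × 2250 = 1192.5 mol/h
Reaction term: ξ·ΔH°_rxn = 1192.5 × -280 = -333900 kJ/h
Sensible, feed 31.1→25 °C: -2277.4 kJ/h
Outlet flows (mol/h): A 1057.5, O₂ 523.75, B 1192.5
Sensible, products 25→167 °C: 48613 kJ/h
Q = ΔH = -287560 kJ/h = -79.879 kW
Heat removed = 79879 W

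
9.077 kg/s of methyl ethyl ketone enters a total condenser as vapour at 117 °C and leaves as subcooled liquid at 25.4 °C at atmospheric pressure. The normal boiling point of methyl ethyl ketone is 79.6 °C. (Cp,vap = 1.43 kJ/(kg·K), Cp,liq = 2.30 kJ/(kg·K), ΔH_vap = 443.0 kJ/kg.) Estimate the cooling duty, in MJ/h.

Q_c = 20300 MJ/h

vapour 117→79.6 °C: -53.482 kJ/kg
condensation at 79.6 °C: -443 kJ/kg
liquid 79.6→25.4 °C: -124.66 kJ/kg
Δh = -53.482 + -443 + -124.66 = -621.14 kJ/kg
Q = ṁ·Δh = 9.077 kg/s × -621.14 kJ/kg = -5638.1 kJ/s
|Q| = 5638.1 kW = 20297 MJ/h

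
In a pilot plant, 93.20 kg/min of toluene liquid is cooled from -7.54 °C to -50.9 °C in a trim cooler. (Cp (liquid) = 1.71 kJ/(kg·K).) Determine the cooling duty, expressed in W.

Q_c = 115000 W

Q = ṁ·Cp·ΔT = 93.20 × 1.71 × (-50.9 − -7.54) = -6910.4 kJ/min
Converting: 6910.4 / 60 s = 115.17 kW
Cooling duty = 115170 W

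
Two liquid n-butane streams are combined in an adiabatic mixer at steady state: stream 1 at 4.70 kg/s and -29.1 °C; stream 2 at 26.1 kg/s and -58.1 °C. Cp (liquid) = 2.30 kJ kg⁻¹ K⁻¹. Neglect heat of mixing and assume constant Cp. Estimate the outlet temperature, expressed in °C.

T_out = -53.7 °C

No heat crosses the boundary, so H_out = H_in.
Σ ṁᵢCp,ᵢTᵢ = 4.70×2.30×-29.1 + 26.1×2.30×-58.1 = -3802.3
Σ ṁᵢCp,ᵢ = 4.70×2.30 + 26.1×2.30 = 70.84
T_out = -3802.3 / 70.84 = -53.675 °C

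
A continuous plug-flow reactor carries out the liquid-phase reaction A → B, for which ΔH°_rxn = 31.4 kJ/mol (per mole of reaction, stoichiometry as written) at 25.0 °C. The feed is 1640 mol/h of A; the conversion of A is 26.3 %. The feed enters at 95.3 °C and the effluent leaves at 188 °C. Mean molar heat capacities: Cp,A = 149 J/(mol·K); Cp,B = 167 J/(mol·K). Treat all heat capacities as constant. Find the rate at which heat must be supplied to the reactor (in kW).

Extent of reaction ξ = 0.263 × 1640 = 431.32 mol/h
Reaction term: ξ·ΔH°_rxn = 431.32 × 31.4 = 13543 kJ/h
Sensible, feed 95.3→25 °C: -17179 kJ/h
Outlet flows (mol/h): A 1208.7, B 431.32
Sensible, products 25→188 °C: 41096 kJ/h
Q = ΔH = 37461 kJ/h = 10.406 kW
Heat supplied = 10.406 kW

Q_in = 10.4 kW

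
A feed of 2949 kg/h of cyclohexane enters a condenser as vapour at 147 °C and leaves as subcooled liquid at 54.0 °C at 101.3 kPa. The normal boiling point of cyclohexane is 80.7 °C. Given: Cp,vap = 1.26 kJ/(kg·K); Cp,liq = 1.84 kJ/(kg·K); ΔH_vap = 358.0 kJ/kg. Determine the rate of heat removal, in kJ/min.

vapour 147→80.7 °C: -83.538 kJ/kg
condensation at 80.7 °C: -358 kJ/kg
liquid 80.7→54.0 °C: -49.128 kJ/kg
Δh = -83.538 + -358 + -49.128 = -490.67 kJ/kg
Q = ṁ·Δh = 2949 kg/h × -490.67 kJ/kg = -1.447e+06 kJ/h
|Q| = 401.94 kW = 24116 kJ/min

Q_c = 24100 kJ/min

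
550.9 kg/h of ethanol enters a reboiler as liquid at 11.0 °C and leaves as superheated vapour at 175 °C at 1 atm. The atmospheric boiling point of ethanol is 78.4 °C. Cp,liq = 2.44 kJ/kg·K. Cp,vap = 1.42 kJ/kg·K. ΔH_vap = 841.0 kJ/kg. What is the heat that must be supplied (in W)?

Q = 175000 W

liquid 11.0→78.4 °C: 164.46 kJ/kg
vaporisation at 78.4 °C: 841 kJ/kg
vapour 78.4→175 °C: 137.17 kJ/kg
Δh = 164.46 + 841 + 137.17 = 1142.6 kJ/kg
Q = ṁ·Δh = 550.9 kg/h × 1142.6 kJ/kg = 629470 kJ/h
|Q| = 174.85 kW = 174850 W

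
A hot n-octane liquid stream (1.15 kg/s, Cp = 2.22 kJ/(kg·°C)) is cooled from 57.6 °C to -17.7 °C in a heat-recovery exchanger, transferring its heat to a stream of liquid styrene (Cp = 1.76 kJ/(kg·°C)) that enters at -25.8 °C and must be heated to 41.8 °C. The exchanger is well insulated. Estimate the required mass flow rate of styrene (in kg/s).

Heat released by hot stream: Q = 1.15 × 2.22 × (57.6 − -17.7) = 192.24 kJ/s
Energy balance on cold side (adiabatic exchanger): Q = ṁ_c·Cp_c·(T_c,out − T_c,in)
ṁ_c = 192.24 / [1.76 × (41.8 − -25.8)] = 1.6158 kg/s

ṁ_c = 1.62 kg/s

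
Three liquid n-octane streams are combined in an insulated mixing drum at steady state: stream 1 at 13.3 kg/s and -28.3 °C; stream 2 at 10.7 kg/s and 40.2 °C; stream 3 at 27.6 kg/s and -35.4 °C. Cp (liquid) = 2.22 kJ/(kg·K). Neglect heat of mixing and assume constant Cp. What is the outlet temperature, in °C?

T_out = -17.9 °C

No heat crosses the boundary, so H_out = H_in.
T_out = Σ ṁᵢCp,ᵢTᵢ / Σ ṁᵢCp,ᵢ
      = -2049.7 / 114.55 = -17.893 °C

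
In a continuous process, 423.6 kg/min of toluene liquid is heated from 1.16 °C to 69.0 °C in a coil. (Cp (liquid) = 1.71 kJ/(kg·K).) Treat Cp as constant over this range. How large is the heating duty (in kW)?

Q = ṁ·Cp·ΔT = 423.6 × 1.71 × (69.0 − 1.16) = 49140 kJ/min
Converting: 49140 / 60 s = 819.01 kW

Q = 819 kW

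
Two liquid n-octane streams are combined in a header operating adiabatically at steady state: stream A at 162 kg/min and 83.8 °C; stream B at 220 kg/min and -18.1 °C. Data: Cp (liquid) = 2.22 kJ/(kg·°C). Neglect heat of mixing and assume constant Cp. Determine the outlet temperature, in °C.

T_out = 25.1 °C

Adiabatic, steady state ⇒ Σ ṁᵢCp,ᵢ(T_out − Tᵢ) = 0
Σ ṁᵢCp,ᵢTᵢ = 162×2.22×83.8 + 220×2.22×-18.1 = 21298
Σ ṁᵢCp,ᵢ = 162×2.22 + 220×2.22 = 848.04
T_out = 21298 / 848.04 = 25.114 °C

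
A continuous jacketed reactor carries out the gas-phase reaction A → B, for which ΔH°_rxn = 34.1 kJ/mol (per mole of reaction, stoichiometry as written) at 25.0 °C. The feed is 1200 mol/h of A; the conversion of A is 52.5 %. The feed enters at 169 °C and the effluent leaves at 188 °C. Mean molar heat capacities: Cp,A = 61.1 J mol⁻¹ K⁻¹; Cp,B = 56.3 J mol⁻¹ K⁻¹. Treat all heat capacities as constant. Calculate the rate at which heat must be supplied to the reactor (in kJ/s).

Extent of reaction ξ = 0.525 × 1200 = 630 mol/h
Reaction term: ξ·ΔH°_rxn = 630 × 34.1 = 21483 kJ/h
Sensible, feed 169→25 °C: -10558 kJ/h
Outlet flows (mol/h): A 570, B 630
Sensible, products 25→188 °C: 11458 kJ/h
Q = ΔH = 22383 kJ/h = 6.2175 kW
Heat supplied = 6.2175 kJ/s

Q_in = 6.22 kJ/s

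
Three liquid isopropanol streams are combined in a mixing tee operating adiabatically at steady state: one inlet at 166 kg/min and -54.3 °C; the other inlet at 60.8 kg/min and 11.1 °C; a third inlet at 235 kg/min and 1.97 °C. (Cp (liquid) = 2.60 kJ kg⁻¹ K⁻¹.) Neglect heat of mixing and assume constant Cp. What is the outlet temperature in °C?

T_out = -17.1 °C

No heat crosses the boundary, so H_out = H_in.
Σ ṁᵢCp,ᵢTᵢ = 166×2.60×-54.3 + 60.8×2.60×11.1 + 235×2.60×1.97 = -20478
Σ ṁᵢCp,ᵢ = 166×2.60 + 60.8×2.60 + 235×2.60 = 1200.7
T_out = -20478 / 1200.7 = -17.055 °C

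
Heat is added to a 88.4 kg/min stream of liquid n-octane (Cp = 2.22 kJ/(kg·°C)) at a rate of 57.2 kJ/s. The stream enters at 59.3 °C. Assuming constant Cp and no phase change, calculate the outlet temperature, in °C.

T_out = 76.8 °C

Q = 57.2 kJ/s = 3432 kJ/min
ΔT = Q/(ṁ·Cp) = 3432/(88.4×2.22) = 17.488 K
T_out = 59.3 + 17.488 = 76.788 °C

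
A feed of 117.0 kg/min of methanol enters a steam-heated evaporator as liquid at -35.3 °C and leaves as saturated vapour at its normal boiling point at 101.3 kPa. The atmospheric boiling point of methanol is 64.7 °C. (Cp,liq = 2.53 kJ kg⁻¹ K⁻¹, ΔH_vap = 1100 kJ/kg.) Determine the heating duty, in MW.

liquid -35.3→64.7 °C: 253 kJ/kg
vaporisation at 64.7 °C: 1100 kJ/kg
Δh = 253 + 1100 = 1353 kJ/kg
Q = ṁ·Δh = 117.0 kg/min × 1353 kJ/kg = 158300 kJ/min
|Q| = 2638.3 kW = 2.6383 MW

Q = 2.64 MW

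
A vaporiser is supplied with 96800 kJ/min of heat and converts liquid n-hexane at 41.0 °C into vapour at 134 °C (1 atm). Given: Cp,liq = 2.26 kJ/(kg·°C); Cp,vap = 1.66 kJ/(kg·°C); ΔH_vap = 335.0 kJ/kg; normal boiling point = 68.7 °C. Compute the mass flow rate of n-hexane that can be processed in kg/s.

ṁ = 3.19 kg/s

Δh = 2.26×(68.7−41.0) + 335.0 + 1.66×(134−68.7) = 506 kJ/kg
Q = 96800 kJ/min = 1613.3 kJ/s = 1613.3 kJ/s
ṁ = Q/Δh = 1613.3 / 506 = 3.1884 kg/s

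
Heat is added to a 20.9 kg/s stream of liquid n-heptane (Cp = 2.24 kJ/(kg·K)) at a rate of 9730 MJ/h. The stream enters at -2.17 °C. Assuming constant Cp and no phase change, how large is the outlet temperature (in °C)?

Q = 9730 MJ/h = 2702.8 kJ/s
ΔT = Q/(ṁ·Cp) = 2702.8/(20.9×2.24) = 57.732 K
T_out = -2.17 + 57.732 = 55.562 °C

T_out = 55.6 °C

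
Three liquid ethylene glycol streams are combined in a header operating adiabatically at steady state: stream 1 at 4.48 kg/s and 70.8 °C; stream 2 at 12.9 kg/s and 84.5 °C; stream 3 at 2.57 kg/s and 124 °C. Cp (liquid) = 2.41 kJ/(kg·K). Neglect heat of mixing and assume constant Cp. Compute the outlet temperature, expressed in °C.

Energy balance with Q = 0: Σ ṁᵢCp,ᵢ(T_out − Tᵢ) = 0
T_out = Σ ṁᵢCp,ᵢTᵢ / Σ ṁᵢCp,ᵢ
      = 4159.5 / 48.08 = 86.512 °C

T_out = 86.5 °C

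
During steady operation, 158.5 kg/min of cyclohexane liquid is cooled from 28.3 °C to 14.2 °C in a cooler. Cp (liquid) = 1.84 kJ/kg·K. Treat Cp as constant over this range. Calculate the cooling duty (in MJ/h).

Q = ṁ·Cp·ΔT = 158.5 × 1.84 × (14.2 − 28.3) = -4112.1 kJ/min
Converting: 4112.1 / 60 s = 68.535 kW
Cooling duty = 246.73 MJ/h

Q_c = 247 MJ/h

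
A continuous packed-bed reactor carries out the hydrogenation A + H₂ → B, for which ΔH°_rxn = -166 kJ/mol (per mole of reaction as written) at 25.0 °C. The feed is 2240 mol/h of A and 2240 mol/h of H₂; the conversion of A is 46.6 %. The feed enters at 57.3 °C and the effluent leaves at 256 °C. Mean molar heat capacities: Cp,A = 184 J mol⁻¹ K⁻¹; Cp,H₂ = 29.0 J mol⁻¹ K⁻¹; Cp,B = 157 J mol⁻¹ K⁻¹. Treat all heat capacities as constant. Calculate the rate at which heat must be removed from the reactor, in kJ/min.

Q_out = 1530 kJ/min

Extent of reaction ξ = 0.466 × 2240 = 1043.8 mol/h
Reaction term: ξ·ΔH°_rxn = 1043.8 × -166 = -173280 kJ/h
Sensible, feed 57.3→25 °C: -15411 kJ/h
Outlet flows (mol/h): A 1196.2, H₂ 1196.2, B 1043.8
Sensible, products 25→256 °C: 96712 kJ/h
Q = ΔH = -91977 kJ/h = -25.549 kW
Heat removed = 1532.9 kJ/min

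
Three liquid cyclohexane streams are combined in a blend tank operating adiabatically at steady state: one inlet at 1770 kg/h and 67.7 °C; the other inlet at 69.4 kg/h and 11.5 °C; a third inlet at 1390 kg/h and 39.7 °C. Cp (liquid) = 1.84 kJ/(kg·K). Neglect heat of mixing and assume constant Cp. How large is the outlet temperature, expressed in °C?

No heat crosses the boundary, so H_out = H_in.
T_out = Σ ṁᵢCp,ᵢTᵢ / Σ ṁᵢCp,ᵢ
      = 323490 / 5942.1 = 54.44 °C

T_out = 54.4 °C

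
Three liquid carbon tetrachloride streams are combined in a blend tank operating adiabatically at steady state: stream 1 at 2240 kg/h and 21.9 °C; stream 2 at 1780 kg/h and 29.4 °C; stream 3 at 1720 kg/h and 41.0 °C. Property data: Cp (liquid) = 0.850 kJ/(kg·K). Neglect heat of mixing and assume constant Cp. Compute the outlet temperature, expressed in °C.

T_out = 29.9 °C

No heat crosses the boundary, so H_out = H_in.
Σ ṁᵢCp,ᵢTᵢ = 2240×0.850×21.9 + 1780×0.850×29.4 + 1720×0.850×41.0 = 146120
Σ ṁᵢCp,ᵢ = 2240×0.850 + 1780×0.850 + 1720×0.850 = 4879
T_out = 146120 / 4879 = 29.949 °C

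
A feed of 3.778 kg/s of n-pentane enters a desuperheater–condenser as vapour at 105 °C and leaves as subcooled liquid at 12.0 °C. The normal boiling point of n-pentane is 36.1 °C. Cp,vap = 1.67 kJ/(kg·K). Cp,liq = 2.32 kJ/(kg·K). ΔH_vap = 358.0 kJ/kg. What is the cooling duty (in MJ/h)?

Q_c = 7190 MJ/h

vapour 105→36.1 °C: -115.06 kJ/kg
condensation at 36.1 °C: -358 kJ/kg
liquid 36.1→12.0 °C: -55.912 kJ/kg
Δh = -115.06 + -358 + -55.912 = -528.98 kJ/kg
Q = ṁ·Δh = 3.778 kg/s × -528.98 kJ/kg = -1998.5 kJ/s
|Q| = 1998.5 kW = 7194.5 MJ/h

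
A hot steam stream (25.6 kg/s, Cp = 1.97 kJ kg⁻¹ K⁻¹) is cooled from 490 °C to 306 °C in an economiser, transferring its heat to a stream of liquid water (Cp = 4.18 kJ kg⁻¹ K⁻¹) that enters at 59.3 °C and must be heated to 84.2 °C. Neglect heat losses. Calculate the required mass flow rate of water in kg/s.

Heat released by hot stream: Q = 25.6 × 1.97 × (490 − 306) = 9279.5 kJ/s
Energy balance on cold side (adiabatic exchanger): Q = ṁ_c·Cp_c·(T_c,out − T_c,in)
ṁ_c = 9279.5 / [4.18 × (84.2 − 59.3)] = 89.156 kg/s

ṁ_c = 89.2 kg/s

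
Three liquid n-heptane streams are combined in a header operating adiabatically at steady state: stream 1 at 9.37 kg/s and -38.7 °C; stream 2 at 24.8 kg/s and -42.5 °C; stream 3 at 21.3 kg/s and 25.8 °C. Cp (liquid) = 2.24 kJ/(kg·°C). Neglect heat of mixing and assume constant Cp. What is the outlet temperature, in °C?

Energy balance with Q = 0: Σ ṁᵢCp,ᵢ(T_out − Tᵢ) = 0
Σ ṁᵢCp,ᵢTᵢ = 9.37×2.24×-38.7 + 24.8×2.24×-42.5 + 21.3×2.24×25.8 = -1942.3
Σ ṁᵢCp,ᵢ = 9.37×2.24 + 24.8×2.24 + 21.3×2.24 = 124.25
T_out = -1942.3 / 124.25 = -15.631 °C

T_out = -15.6 °C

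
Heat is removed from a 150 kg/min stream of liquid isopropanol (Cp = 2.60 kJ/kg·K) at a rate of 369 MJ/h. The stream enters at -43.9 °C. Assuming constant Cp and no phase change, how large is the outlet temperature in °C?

T_out = -59.7 °C

Q = 369 MJ/h = 6150 kJ/min
ΔT = Q/(ṁ·Cp) = 6150/(150×2.60) = 15.769 K
T_out = -43.9 − 15.769 = -59.669 °C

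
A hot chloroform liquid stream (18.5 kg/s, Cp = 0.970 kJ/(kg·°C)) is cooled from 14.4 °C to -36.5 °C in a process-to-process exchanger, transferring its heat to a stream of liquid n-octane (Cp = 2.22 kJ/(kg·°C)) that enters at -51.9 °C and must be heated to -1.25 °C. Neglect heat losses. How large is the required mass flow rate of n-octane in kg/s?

ṁ_c = 8.12 kg/s

Heat released by hot stream: Q = 18.5 × 0.970 × (14.4 − -36.5) = 913.4 kJ/s
Energy balance on cold side (adiabatic exchanger): Q = ṁ_c·Cp_c·(T_c,out − T_c,in)
ṁ_c = 913.4 / [2.22 × (-1.25 − -51.9)] = 8.1232 kg/s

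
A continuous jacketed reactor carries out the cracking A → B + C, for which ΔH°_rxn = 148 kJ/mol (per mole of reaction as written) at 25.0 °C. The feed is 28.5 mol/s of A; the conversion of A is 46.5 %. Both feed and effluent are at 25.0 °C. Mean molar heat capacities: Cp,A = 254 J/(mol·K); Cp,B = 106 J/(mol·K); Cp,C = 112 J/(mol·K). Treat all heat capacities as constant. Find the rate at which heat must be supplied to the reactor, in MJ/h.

Q_in = 7060 MJ/h

Extent of reaction ξ = 0.465 × 28.5 = 13.253 mol/s
Reaction term: ξ·ΔH°_rxn = 13.253 × 148 = 1961.4 kJ/s
Q = ΔH = 1961.4 kJ/s = 1961.4 kW
Heat supplied = 7060.9 MJ/h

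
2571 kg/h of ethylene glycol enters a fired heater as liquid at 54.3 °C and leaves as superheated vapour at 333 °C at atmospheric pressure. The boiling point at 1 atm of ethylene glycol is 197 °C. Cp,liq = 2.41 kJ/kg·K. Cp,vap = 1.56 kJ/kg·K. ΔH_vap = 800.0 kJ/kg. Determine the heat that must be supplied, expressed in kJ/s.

Q = 968 kJ/s

liquid 54.3→197 °C: 343.91 kJ/kg
vaporisation at 197 °C: 800 kJ/kg
vapour 197→333 °C: 212.16 kJ/kg
Δh = 343.91 + 800 + 212.16 = 1356.1 kJ/kg
Q = ṁ·Δh = 2571 kg/h × 1356.1 kJ/kg = 3.4864e+06 kJ/h
|Q| = 968.46 kW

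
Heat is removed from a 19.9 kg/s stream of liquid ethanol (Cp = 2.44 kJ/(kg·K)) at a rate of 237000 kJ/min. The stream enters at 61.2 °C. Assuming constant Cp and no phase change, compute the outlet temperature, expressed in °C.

Q = 237000 kJ/min = 3950 kJ/s
ΔT = Q/(ṁ·Cp) = 3950/(19.9×2.44) = 81.349 K
T_out = 61.2 − 81.349 = -20.149 °C

T_out = -20.1 °C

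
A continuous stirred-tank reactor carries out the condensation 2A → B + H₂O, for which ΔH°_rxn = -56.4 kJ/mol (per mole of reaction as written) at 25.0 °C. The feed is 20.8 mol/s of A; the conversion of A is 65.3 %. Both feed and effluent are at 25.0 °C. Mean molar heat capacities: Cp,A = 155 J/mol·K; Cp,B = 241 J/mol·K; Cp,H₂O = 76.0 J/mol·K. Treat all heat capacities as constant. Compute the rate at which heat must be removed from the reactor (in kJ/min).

Extent of reaction ξ = 0.653 × 20.8 / 2 = 6.7912 mol/s
Reaction term: ξ·ΔH°_rxn = 6.7912 × -56.4 = -383.02 kJ/s
Q = ΔH = -383.02 kJ/s = -383.02 kW
Heat removed = 22981 kJ/min

Q_out = 23000 kJ/min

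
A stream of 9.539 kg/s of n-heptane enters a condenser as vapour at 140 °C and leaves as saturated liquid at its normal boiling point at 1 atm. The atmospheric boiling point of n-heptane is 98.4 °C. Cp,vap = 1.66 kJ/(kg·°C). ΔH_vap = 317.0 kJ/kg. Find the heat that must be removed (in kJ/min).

Q_c = 221000 kJ/min

vapour 140→98.4 °C: -69.056 kJ/kg
condensation at 98.4 °C: -317 kJ/kg
Δh = -69.056 + -317 = -386.06 kJ/kg
Q = ṁ·Δh = 9.539 kg/s × -386.06 kJ/kg = -3682.6 kJ/s
|Q| = 3682.6 kW = 220960 kJ/min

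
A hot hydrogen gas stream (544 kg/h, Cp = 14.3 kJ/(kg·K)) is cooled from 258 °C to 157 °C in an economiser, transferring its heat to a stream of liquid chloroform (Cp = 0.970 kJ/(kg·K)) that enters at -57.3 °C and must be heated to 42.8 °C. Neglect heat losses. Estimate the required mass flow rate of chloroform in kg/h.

Heat released by hot stream: Q = 544 × 14.3 × (258 − 157) = 785700 kJ/h
Energy balance on cold side (adiabatic exchanger): Q = ṁ_c·Cp_c·(T_c,out − T_c,in)
ṁ_c = 785700 / [0.970 × (42.8 − -57.3)] = 8091.9 kg/h

ṁ_c = 8090 kg/h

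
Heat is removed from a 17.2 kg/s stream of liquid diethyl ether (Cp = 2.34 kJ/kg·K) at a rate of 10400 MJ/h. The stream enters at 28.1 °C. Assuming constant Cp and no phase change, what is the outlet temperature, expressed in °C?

Q = 10400 MJ/h = 2888.9 kJ/s
ΔT = Q/(ṁ·Cp) = 2888.9/(17.2×2.34) = 71.777 K
T_out = 28.1 − 71.777 = -43.677 °C

T_out = -43.7 °C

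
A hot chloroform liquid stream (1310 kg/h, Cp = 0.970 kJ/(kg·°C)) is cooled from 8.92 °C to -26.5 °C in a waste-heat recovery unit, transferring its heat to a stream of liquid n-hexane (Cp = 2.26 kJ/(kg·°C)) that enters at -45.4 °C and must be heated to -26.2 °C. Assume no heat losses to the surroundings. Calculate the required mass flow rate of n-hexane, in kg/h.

ṁ_c = 1040 kg/h

Heat released by hot stream: Q = 1310 × 0.970 × (8.92 − -26.5) = 45008 kJ/h
Energy balance on cold side (adiabatic exchanger): Q = ṁ_c·Cp_c·(T_c,out − T_c,in)
ṁ_c = 45008 / [2.26 × (-26.2 − -45.4)] = 1037.2 kg/h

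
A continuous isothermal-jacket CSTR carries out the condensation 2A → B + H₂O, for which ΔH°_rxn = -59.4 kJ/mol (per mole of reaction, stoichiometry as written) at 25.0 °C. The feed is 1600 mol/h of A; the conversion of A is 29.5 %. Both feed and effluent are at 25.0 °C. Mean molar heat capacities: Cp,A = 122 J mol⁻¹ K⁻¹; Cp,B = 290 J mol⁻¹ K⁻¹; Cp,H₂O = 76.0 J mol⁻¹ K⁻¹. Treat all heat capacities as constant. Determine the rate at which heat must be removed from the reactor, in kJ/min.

Extent of reaction ξ = 0.295 × 1600 / 2 = 236 mol/h
Reaction term: ξ·ΔH°_rxn = 236 × -59.4 = -14018 kJ/h
Q = ΔH = -14018 kJ/h = -3.894 kW
Heat removed = 233.64 kJ/min

Q_out = 234 kJ/min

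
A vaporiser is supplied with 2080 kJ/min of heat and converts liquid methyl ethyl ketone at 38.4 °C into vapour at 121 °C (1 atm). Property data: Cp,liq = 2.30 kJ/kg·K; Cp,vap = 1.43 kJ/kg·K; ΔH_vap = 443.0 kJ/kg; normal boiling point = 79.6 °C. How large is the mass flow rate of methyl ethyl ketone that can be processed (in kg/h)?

ṁ = 209 kg/h

Δh = 2.30×(79.6−38.4) + 443.0 + 1.43×(121−79.6) = 596.96 kJ/kg
Q = 2080 kJ/min = 34.667 kJ/s = 124800 kJ/h
ṁ = Q/Δh = 124800 / 596.96 = 209.06 kg/h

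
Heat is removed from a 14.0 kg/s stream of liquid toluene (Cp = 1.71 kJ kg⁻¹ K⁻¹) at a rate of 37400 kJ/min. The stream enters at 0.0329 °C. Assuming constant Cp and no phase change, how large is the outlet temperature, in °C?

Q = 37400 kJ/min = 623.33 kJ/s
ΔT = Q/(ṁ·Cp) = 623.33/(14.0×1.71) = 26.037 K
T_out = 0.0329 − 26.037 = -26.004 °C

T_out = -26.0 °C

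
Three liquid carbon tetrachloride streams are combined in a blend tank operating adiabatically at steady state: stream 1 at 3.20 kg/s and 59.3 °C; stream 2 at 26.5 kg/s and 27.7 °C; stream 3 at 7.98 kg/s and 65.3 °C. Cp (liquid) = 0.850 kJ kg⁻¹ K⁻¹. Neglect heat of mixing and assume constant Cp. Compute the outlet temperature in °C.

T_out = 38.3 °C

Adiabatic, steady state ⇒ Σ ṁᵢCp,ᵢ(T_out − Tᵢ) = 0
T_out = Σ ṁᵢCp,ᵢTᵢ / Σ ṁᵢCp,ᵢ
      = 1228.2 / 32.028 = 38.347 °C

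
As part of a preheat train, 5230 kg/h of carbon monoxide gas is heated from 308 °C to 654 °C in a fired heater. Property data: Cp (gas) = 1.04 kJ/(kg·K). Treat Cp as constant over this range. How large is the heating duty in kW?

Q = 523 kW

Q = ṁ·Cp·ΔT = 5230 × 1.04 × (654 − 308) = 1.882e+06 kJ/h
Converting: 1.882e+06 / 3600 s = 522.77 kW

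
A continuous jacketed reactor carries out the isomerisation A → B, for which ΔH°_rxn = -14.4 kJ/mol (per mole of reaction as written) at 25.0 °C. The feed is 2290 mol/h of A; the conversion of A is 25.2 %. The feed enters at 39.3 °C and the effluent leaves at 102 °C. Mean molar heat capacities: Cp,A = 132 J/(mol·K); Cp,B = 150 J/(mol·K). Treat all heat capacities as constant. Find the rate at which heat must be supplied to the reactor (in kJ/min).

Extent of reaction ξ = 0.252 × 2290 = 577.08 mol/h
Reaction term: ξ·ΔH°_rxn = 577.08 × -14.4 = -8310 kJ/h
Sensible, feed 39.3→25 °C: -4322.6 kJ/h
Outlet flows (mol/h): A 1712.9, B 577.08
Sensible, products 25→102 °C: 24075 kJ/h
Q = ΔH = 11443 kJ/h = 3.1786 kW
Heat supplied = 190.71 kJ/min

Q_in = 191 kJ/min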